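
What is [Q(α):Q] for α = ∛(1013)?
[Q(α):Q] = 3

The minimal polynomial of α is x^3 - 1013, irreducible over Q since 1013 is not a perfect cube (so x^3 - 1013 has no rational root). Hence [Q(α):Q] = deg(m_α) = 3.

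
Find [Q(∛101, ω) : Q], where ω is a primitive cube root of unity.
[Q(∛101, ω) : Q] = 6

[Q(∛101):Q] = 3 (min poly x^3 - 101, irreducible since 101 is not a perfect cube). [Q(ω):Q] = 2 (min poly x^2 + x + 1). Since Q(∛101) ⊂ R and ω ∉ R, we have ω ∉ Q(∛101), so x^2 + x + 1 remains irreducible over Q(∛101) and [Q(∛101, ω) : Q(∛101)] = 2. By the tower law, [Q(∛101, ω) : Q] = 3 · 2 = 6. (In fact Q(∛101, ω) is the splitting field of x^3 - 101 over Q.)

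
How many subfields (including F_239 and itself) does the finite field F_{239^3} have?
F_{239^3} has 2 subfields

The subfields of F_{p^n} are exactly the fields F_{p^d} for d | n (each is the fixed field of the unique index-d subgroup of Gal(F_{p^n}/F_p) ≅ Z/nZ). The divisors of n = 3 are {1, 3}, giving 2 subfields: F_{239^1}, F_{239^3}.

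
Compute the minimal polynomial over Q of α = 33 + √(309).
m_α(x) = x^2 - 66x + 780

From α - 33 = √(309), squaring gives (α - 33)^2 = 309, i.e. α^2 - 66α + 1089 = 309, so α^2 - 66α + 780 = 0. The discriminant of x^2 - 66x + 780 is (-66)^2 - 4·(780) = 4356 - 3120 = 1236, and 4·(309) is not a perfect square in Q since 309 is squarefree and ≠ 1. Hence x^2 - 66x + 780 is irreducible over Q and is the minimal polynomial of α.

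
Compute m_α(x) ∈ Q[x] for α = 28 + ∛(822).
m_α(x) = x^3 - 84x^2 + 2352x - 22774

Set β = α - 28 = ∛(822), so β^3 = 822. Then (α - 28)^3 - 822 = 0, i.e. α is a root of g(x) = (x - 28)^3 - 822 = x^3 - 84x^2 + 2352x - 22774. Since g(x) = h(x - 28) where h(x) = x^3 - 822, and h is irreducible over Q (because 822 is not a perfect cube, so h has no rational root, and a monic cubic with no rational root is irreducible), g is also irreducible (irreducibility is preserved under the substitution x → x - 28). Hence m_α(x) = x^3 - 84x^2 + 2352x - 22774.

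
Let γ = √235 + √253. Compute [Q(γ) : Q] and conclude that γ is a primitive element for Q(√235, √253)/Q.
[Q(γ) : Q] = 4 (equivalently, Q(γ) = Q(√235, √253))

Obviously Q(γ) ⊆ Q(√235, √253), and [Q(√235, √253):Q] = 4 (since 235, 253 are distinct squarefree integers > 1 with 59455 not a perfect square). To show equality we compute the minimal polynomial of γ. From γ = √235 + √253: γ^2 = 235 + 2√(59455) + 253 = 488 + 2√(59455), so γ^2 - 488 = 2√(59455); squaring, (γ^2 - 488)^2 = 4·59455, i.e. γ^4 - 976γ^2 + 238144 - 237820 = 0, i.e. γ^4 - 976γ^2 + 324 = 0. So γ is a root of x^4 - 976x^2 + 324. This polynomial is irreducible over Q: it has no rational root (each ±√235 ± √253 is irrational), and any factorization into two quadratics over Q would force √(59455) ∈ Q (pairing opposite roots) or √235, √253 ∈ Q (other pairings), all impossible. Hence [Q(γ):Q] = 4 = [Q(√235, √253):Q], so Q(γ) = Q(√235, √253).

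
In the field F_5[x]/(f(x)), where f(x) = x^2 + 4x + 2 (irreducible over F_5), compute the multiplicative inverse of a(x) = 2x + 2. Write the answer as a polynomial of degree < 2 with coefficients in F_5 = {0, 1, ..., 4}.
a(x)^(-1) ≡ 3x + 4 (mod f(x))

Since f is irreducible over F_5, F_5[x]/(f) is a field and a(x) ≠ 0 has an inverse. Apply the extended Euclidean algorithm to f(x) and a(x) in F_5[x]: f(x) = (3x + 4)·a(x) + (4). The last nonzero remainder is the constant 4 = gcd(f, a) in F_5. Back-substituting through the division chain expresses 4 = s(x)·a(x) + t(x)·f(x) with s(x) ≡ 2x + 1 (mod f), so (2x + 1)·a(x) ≡ 4 (mod f). Multiplying by 4^(-1) ≡ 4 in F_5 gives a(x)^(-1) ≡ 4·(2x + 1) ≡ 3x + 4 (mod f). Check: (2x + 2)·(3x + 4) = x^2 + 4x + 3 ≡ 1 (mod x^2 + 4x + 2).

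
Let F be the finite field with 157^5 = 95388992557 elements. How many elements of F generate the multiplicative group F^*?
There are φ(95388992556) = 25821504000 primitive elements

F_q^* is cyclic of order q - 1 = 95388992556. A cyclic group of order m has exactly φ(m) generators. Here m = 95388992556 = 2^2 · 3 · 11 · 13 · 31 · 1793161, so the number of primitive elements is φ(95388992556) = 25821504000.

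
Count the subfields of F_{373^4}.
F_{373^4} has 3 subfields

The subfields of F_{p^n} are exactly the fields F_{p^d} for d | n (each is the fixed field of the unique index-d subgroup of Gal(F_{p^n}/F_p) ≅ Z/nZ). The divisors of n = 4 are {1, 2, 4}, giving 3 subfields: F_{373^1}, F_{373^2}, F_{373^4}.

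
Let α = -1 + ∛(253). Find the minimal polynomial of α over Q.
m_α(x) = x^3 + 3x^2 + 3x - 252

Set β = α + 1 = ∛(253), so β^3 = 253. Then (α + 1)^3 - 253 = 0, i.e. α is a root of g(x) = (x + 1)^3 - 253 = x^3 + 3x^2 + 3x - 252. Since g(x) = h(x + 1) where h(x) = x^3 - 253, and h is irreducible over Q (because 253 is not a perfect cube, so h has no rational root, and a monic cubic with no rational root is irreducible), g is also irreducible (irreducibility is preserved under the substitution x → x + 1). Hence m_α(x) = x^3 + 3x^2 + 3x - 252.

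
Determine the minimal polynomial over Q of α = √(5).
m_α(x) = x^2 - 5

α satisfies α^2 - 5 = 0, so x^2 - 5 annihilates α. Since d = 5 is squarefree and ≠ 1, it is not a perfect square in Q, so x^2 - 5 has no rational root and is therefore irreducible over Q (a degree-2 polynomial over a field is irreducible iff it has no root). Hence m_α(x) = x^2 - 5.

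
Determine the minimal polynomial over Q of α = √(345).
m_α(x) = x^2 - 345

α satisfies α^2 - 345 = 0, so x^2 - 345 annihilates α. Since d = 345 is squarefree and ≠ 1, it is not a perfect square in Q, so x^2 - 345 has no rational root and is therefore irreducible over Q (a degree-2 polynomial over a field is irreducible iff it has no root). Hence m_α(x) = x^2 - 345.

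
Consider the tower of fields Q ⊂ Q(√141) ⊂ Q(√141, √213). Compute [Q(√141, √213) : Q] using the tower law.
[Q(√141, √213) : Q] = 4

[Q(√141):Q] = 2 (min poly x^2 - 141, irreducible since 141 is squarefree > 1). For the top step, suppose √213 ∈ Q(√141), say √213 = c + d√141 with c, d ∈ Q. Squaring: 213 = c^2 + 141d^2 + 2cd√141. Since √141 ∉ Q this forces 2cd = 0. If d = 0 then √213 = c ∈ Q, contradicting 213 squarefree > 1. If c = 0 then 213 = 141d^2, so 141·213 = (141d)^2 is a perfect square in Q — but 141·213 = 30033 is not a perfect square (since 141 and 213 are distinct squarefree integers). Contradiction. Hence √213 ∉ Q(√141), so x^2 - 213 stays irreducible over Q(√141) and [Q(√141, √213) : Q(√141)] = 2. By the tower law, [Q(√141, √213) : Q] = 2 · 2 = 4.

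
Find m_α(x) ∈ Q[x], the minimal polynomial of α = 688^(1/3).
m_α(x) = x^3 - 688

α satisfies α^3 = 688, so x^3 - 688 annihilates α. By the rational root test, a rational root p/q (in lowest terms) of x^3 - 688 would satisfy p^3 = 688 q^3, forcing q = 1 and p^3 = 688; but 688 is not a perfect cube, contradiction. A monic cubic over Q with no rational root is irreducible (any nontrivial factorization would include a linear factor). Hence x^3 - 688 is the minimal polynomial of α, and in particular [Q(α):Q] = 3.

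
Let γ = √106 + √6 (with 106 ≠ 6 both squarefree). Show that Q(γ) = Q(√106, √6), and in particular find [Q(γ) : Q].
[Q(γ) : Q] = 4 (equivalently, Q(γ) = Q(√106, √6))

Obviously Q(γ) ⊆ Q(√106, √6), and [Q(√106, √6):Q] = 4 (since 106, 6 are distinct squarefree integers > 1 with 636 not a perfect square). To show equality we compute the minimal polynomial of γ. From γ = √106 + √6: γ^2 = 106 + 2√(636) + 6 = 112 + 2√(636), so γ^2 - 112 = 2√(636); squaring, (γ^2 - 112)^2 = 4·636, i.e. γ^4 - 224γ^2 + 12544 - 2544 = 0, i.e. γ^4 - 224γ^2 + 10000 = 0. So γ is a root of x^4 - 224x^2 + 10000. This polynomial is irreducible over Q: it has no rational root (each ±√106 ± √6 is irrational), and any factorization into two quadratics over Q would force √(636) ∈ Q (pairing opposite roots) or √106, √6 ∈ Q (other pairings), all impossible. Hence [Q(γ):Q] = 4 = [Q(√106, √6):Q], so Q(γ) = Q(√106, √6).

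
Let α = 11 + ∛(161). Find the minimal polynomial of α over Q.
m_α(x) = x^3 - 33x^2 + 363x - 1492

Set β = α - 11 = ∛(161), so β^3 = 161. Then (α - 11)^3 - 161 = 0, i.e. α is a root of g(x) = (x - 11)^3 - 161 = x^3 - 33x^2 + 363x - 1492. Since g(x) = h(x - 11) where h(x) = x^3 - 161, and h is irreducible over Q (because 161 is not a perfect cube, so h has no rational root, and a monic cubic with no rational root is irreducible), g is also irreducible (irreducibility is preserved under the substitution x → x - 11). Hence m_α(x) = x^3 - 33x^2 + 363x - 1492.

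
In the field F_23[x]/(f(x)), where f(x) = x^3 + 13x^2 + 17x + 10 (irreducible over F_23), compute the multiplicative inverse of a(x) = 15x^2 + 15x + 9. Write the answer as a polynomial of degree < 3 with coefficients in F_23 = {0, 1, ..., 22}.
a(x)^(-1) ≡ 8x^2 + 9x + 17 (mod f(x))

Since f is irreducible over F_23, F_23[x]/(f) is a field and a(x) ≠ 0 has an inverse. Apply the extended Euclidean algorithm to f(x) and a(x) in F_23[x]: f(x) = (20x + 10)·a(x) + (9x + 12);  a(x) = (17x + 2)·(9x + 12) + (8). The last nonzero remainder is the constant 8 = gcd(f, a) in F_23. Back-substituting through the division chain expresses 8 = s(x)·a(x) + t(x)·f(x) with s(x) ≡ 18x^2 + 3x + 21 (mod f), so (18x^2 + 3x + 21)·a(x) ≡ 8 (mod f). Multiplying by 8^(-1) ≡ 3 in F_23 gives a(x)^(-1) ≡ 3·(18x^2 + 3x + 21) ≡ 8x^2 + 9x + 17 (mod f). Check: (15x^2 + 15x + 9)·(8x^2 + 9x + 17) = 5x^4 + 2x^3 + 2x^2 + 14x + 15 ≡ 1 (mod x^3 + 13x^2 + 17x + 10).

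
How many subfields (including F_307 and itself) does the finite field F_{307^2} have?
F_{307^2} has 2 subfields

The subfields of F_{p^n} are exactly the fields F_{p^d} for d | n (each is the fixed field of the unique index-d subgroup of Gal(F_{p^n}/F_p) ≅ Z/nZ). The divisors of n = 2 are {1, 2}, giving 2 subfields: F_{307^1}, F_{307^2}.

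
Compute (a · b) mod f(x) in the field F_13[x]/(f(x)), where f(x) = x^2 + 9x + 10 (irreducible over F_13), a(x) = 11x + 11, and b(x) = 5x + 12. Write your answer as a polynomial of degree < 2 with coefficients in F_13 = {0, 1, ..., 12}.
a · b ≡ 4x + 11 (mod f(x))

Multiply in F_13[x]: a(x)·b(x) = (11x + 11)·(5x + 12) = 3x^2 + 5x + 2. This has degree ≥ 2, so divide by f(x) over F_13: 3x^2 + 5x + 2 = (3)·(x^2 + 9x + 10) + (4x + 11). Hence a·b ≡ 4x + 11 (mod f). (F_13[x]/(f) is a field with 13^2 = 169 elements since f is irreducible of degree 2.)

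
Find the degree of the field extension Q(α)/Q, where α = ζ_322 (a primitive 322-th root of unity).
[Q(α):Q] = 132

The minimal polynomial of ζ_322 over Q is the 322-th cyclotomic polynomial Φ_322(x), which is irreducible over Q and has degree φ(322) = 132. Hence [Q(α):Q] = φ(322) = 132.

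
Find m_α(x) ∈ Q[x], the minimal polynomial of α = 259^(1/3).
m_α(x) = x^3 - 259

α satisfies α^3 = 259, so x^3 - 259 annihilates α. By the rational root test, a rational root p/q (in lowest terms) of x^3 - 259 would satisfy p^3 = 259 q^3, forcing q = 1 and p^3 = 259; but 259 is not a perfect cube, contradiction. A monic cubic over Q with no rational root is irreducible (any nontrivial factorization would include a linear factor). Hence x^3 - 259 is the minimal polynomial of α, and in particular [Q(α):Q] = 3.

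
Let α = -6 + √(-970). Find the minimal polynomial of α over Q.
m_α(x) = x^2 + 12x + 1006

From α + 6 = √(-970), squaring gives (α + 6)^2 = -970, i.e. α^2 + 12α + 36 = -970, so α^2 + 12α + 1006 = 0. The discriminant of x^2 + 12x + 1006 is (12)^2 - 4·(1006) = 144 - 4024 = -3880, and 4·(-970) is not a perfect square in Q since -970 is squarefree and ≠ 1. Hence x^2 + 12x + 1006 is irreducible over Q and is the minimal polynomial of α.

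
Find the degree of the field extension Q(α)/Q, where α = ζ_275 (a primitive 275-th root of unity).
[Q(α):Q] = 200

The minimal polynomial of ζ_275 over Q is the 275-th cyclotomic polynomial Φ_275(x), which is irreducible over Q and has degree φ(275) = 200. Hence [Q(α):Q] = φ(275) = 200.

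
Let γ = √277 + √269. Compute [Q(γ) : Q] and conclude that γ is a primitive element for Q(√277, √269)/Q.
[Q(γ) : Q] = 4 (equivalently, Q(γ) = Q(√277, √269))

Obviously Q(γ) ⊆ Q(√277, √269), and [Q(√277, √269):Q] = 4 (since 277, 269 are distinct squarefree integers > 1 with 74513 not a perfect square). To show equality we compute the minimal polynomial of γ. From γ = √277 + √269: γ^2 = 277 + 2√(74513) + 269 = 546 + 2√(74513), so γ^2 - 546 = 2√(74513); squaring, (γ^2 - 546)^2 = 4·74513, i.e. γ^4 - 1092γ^2 + 298116 - 298052 = 0, i.e. γ^4 - 1092γ^2 + 64 = 0. So γ is a root of x^4 - 1092x^2 + 64. This polynomial is irreducible over Q: it has no rational root (each ±√277 ± √269 is irrational), and any factorization into two quadratics over Q would force √(74513) ∈ Q (pairing opposite roots) or √277, √269 ∈ Q (other pairings), all impossible. Hence [Q(γ):Q] = 4 = [Q(√277, √269):Q], so Q(γ) = Q(√277, √269).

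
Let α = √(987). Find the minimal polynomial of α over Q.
m_α(x) = x^2 - 987

α satisfies α^2 - 987 = 0, so x^2 - 987 annihilates α. Since d = 987 is squarefree and ≠ 1, it is not a perfect square in Q, so x^2 - 987 has no rational root and is therefore irreducible over Q (a degree-2 polynomial over a field is irreducible iff it has no root). Hence m_α(x) = x^2 - 987.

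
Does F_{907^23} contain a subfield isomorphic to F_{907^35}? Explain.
No: F_{907^35} is not a subfield of F_{907^23}

F_{p^m} embeds in F_{p^n} iff m | n. Here 35 ∤ 23 (since 23 = 0·35 + 23 with remainder 23 ≠ 0), so F_{907^35} is not a subfield of F_{907^23}. Equivalently: if it were, the tower law would give 35 = [F_{907^35}:F_907] dividing [F_{907^23}:F_907] = 23, contradiction.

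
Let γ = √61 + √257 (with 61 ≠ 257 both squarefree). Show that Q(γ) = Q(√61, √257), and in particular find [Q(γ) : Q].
[Q(γ) : Q] = 4 (equivalently, Q(γ) = Q(√61, √257))

Obviously Q(γ) ⊆ Q(√61, √257), and [Q(√61, √257):Q] = 4 (since 61, 257 are distinct squarefree integers > 1 with 15677 not a perfect square). To show equality we compute the minimal polynomial of γ. From γ = √61 + √257: γ^2 = 61 + 2√(15677) + 257 = 318 + 2√(15677), so γ^2 - 318 = 2√(15677); squaring, (γ^2 - 318)^2 = 4·15677, i.e. γ^4 - 636γ^2 + 101124 - 62708 = 0, i.e. γ^4 - 636γ^2 + 38416 = 0. So γ is a root of x^4 - 636x^2 + 38416. This polynomial is irreducible over Q: it has no rational root (each ±√61 ± √257 is irrational), and any factorization into two quadratics over Q would force √(15677) ∈ Q (pairing opposite roots) or √61, √257 ∈ Q (other pairings), all impossible. Hence [Q(γ):Q] = 4 = [Q(√61, √257):Q], so Q(γ) = Q(√61, √257).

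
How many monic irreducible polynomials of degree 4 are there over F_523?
There are 18704460078 monic irreducible polynomials of degree 4 over F_523

Each element of F_{523^4} that lies in no proper subfield is a root of exactly one monic irreducible of degree 4 over F_523, and each such polynomial has 4 distinct roots in F_{523^4}. By Möbius inversion the count is N_523(4) = (1/4) Σ_{d|4} μ(4/d) · 523^d = (1/4)(μ(4)·523^1 + μ(2)·523^2 + μ(1)·523^4) = 74817840312/4 = 18704460078.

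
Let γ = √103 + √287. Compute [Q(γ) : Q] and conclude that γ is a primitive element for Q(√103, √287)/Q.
[Q(γ) : Q] = 4 (equivalently, Q(γ) = Q(√103, √287))

Obviously Q(γ) ⊆ Q(√103, √287), and [Q(√103, √287):Q] = 4 (since 103, 287 are distinct squarefree integers > 1 with 29561 not a perfect square). To show equality we compute the minimal polynomial of γ. From γ = √103 + √287: γ^2 = 103 + 2√(29561) + 287 = 390 + 2√(29561), so γ^2 - 390 = 2√(29561); squaring, (γ^2 - 390)^2 = 4·29561, i.e. γ^4 - 780γ^2 + 152100 - 118244 = 0, i.e. γ^4 - 780γ^2 + 33856 = 0. So γ is a root of x^4 - 780x^2 + 33856. This polynomial is irreducible over Q: it has no rational root (each ±√103 ± √287 is irrational), and any factorization into two quadratics over Q would force √(29561) ∈ Q (pairing opposite roots) or √103, √287 ∈ Q (other pairings), all impossible. Hence [Q(γ):Q] = 4 = [Q(√103, √287):Q], so Q(γ) = Q(√103, √287).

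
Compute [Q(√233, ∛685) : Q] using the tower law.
[Q(√233, ∛685) : Q] = 6

Let L = Q(√233, ∛685). Since Q(√233) ⊂ L and [Q(√233):Q] = 2, the tower law gives 2 | [L:Q]. Likewise Q(∛685) ⊂ L with [Q(∛685):Q] = 3 (because 685 is not a perfect cube), so 3 | [L:Q]. As gcd(2,3) = 1, [L:Q] is divisible by 6. Conversely L is generated over Q by √233 and ∛685, so [L:Q] ≤ 2·3 = 6. Therefore [Q(√233, ∛685) : Q] = 6.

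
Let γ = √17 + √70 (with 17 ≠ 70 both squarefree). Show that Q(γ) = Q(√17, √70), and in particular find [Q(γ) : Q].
[Q(γ) : Q] = 4 (equivalently, Q(γ) = Q(√17, √70))

Obviously Q(γ) ⊆ Q(√17, √70), and [Q(√17, √70):Q] = 4 (since 17, 70 are distinct squarefree integers > 1 with 1190 not a perfect square). To show equality we compute the minimal polynomial of γ. From γ = √17 + √70: γ^2 = 17 + 2√(1190) + 70 = 87 + 2√(1190), so γ^2 - 87 = 2√(1190); squaring, (γ^2 - 87)^2 = 4·1190, i.e. γ^4 - 174γ^2 + 7569 - 4760 = 0, i.e. γ^4 - 174γ^2 + 2809 = 0. So γ is a root of x^4 - 174x^2 + 2809. This polynomial is irreducible over Q: it has no rational root (each ±√17 ± √70 is irrational), and any factorization into two quadratics over Q would force √(1190) ∈ Q (pairing opposite roots) or √17, √70 ∈ Q (other pairings), all impossible. Hence [Q(γ):Q] = 4 = [Q(√17, √70):Q], so Q(γ) = Q(√17, √70).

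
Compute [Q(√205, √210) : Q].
[Q(√205, √210) : Q] = 4

[Q(√205):Q] = 2 (min poly x^2 - 205, irreducible since 205 is squarefree > 1). For the top step, suppose √210 ∈ Q(√205), say √210 = c + d√205 with c, d ∈ Q. Squaring: 210 = c^2 + 205d^2 + 2cd√205. Since √205 ∉ Q this forces 2cd = 0. If d = 0 then √210 = c ∈ Q, contradicting 210 squarefree > 1. If c = 0 then 210 = 205d^2, so 205·210 = (205d)^2 is a perfect square in Q — but 205·210 = 43050 is not a perfect square (since 205 and 210 are distinct squarefree integers). Contradiction. Hence √210 ∉ Q(√205), so x^2 - 210 stays irreducible over Q(√205) and [Q(√205, √210) : Q(√205)] = 2. By the tower law, [Q(√205, √210) : Q] = 2 · 2 = 4.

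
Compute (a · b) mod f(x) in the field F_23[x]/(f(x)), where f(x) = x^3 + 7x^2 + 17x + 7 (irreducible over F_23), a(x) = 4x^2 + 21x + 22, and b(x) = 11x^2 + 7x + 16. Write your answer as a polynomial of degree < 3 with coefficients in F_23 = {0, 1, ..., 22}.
a · b ≡ 2x^2 + 3x + 5 (mod f(x))

Multiply in F_23[x]: a(x)·b(x) = (4x^2 + 21x + 22)·(11x^2 + 7x + 16) = 21x^4 + 6x^3 + 16x^2 + 7x + 7. This has degree ≥ 3, so divide by f(x) over F_23: 21x^4 + 6x^3 + 16x^2 + 7x + 7 = (21x + 20)·(x^3 + 7x^2 + 17x + 7) + (2x^2 + 3x + 5). Hence a·b ≡ 2x^2 + 3x + 5 (mod f). (F_23[x]/(f) is a field with 23^3 = 12167 elements since f is irreducible of degree 3.)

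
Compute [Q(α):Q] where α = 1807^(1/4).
[Q(α):Q] = 4

α is a root of x^4 - 1807. By Eisenstein's criterion at the prime p = 13 (which divides the constant term 1807 but p^2 = 169 does not, since 1807 is squarefree), x^4 - 1807 is irreducible over Q. Hence [Q(α):Q] = 4.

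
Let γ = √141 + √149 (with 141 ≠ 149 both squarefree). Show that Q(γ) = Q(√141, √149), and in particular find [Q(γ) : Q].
[Q(γ) : Q] = 4 (equivalently, Q(γ) = Q(√141, √149))

Obviously Q(γ) ⊆ Q(√141, √149), and [Q(√141, √149):Q] = 4 (since 141, 149 are distinct squarefree integers > 1 with 21009 not a perfect square). To show equality we compute the minimal polynomial of γ. From γ = √141 + √149: γ^2 = 141 + 2√(21009) + 149 = 290 + 2√(21009), so γ^2 - 290 = 2√(21009); squaring, (γ^2 - 290)^2 = 4·21009, i.e. γ^4 - 580γ^2 + 84100 - 84036 = 0, i.e. γ^4 - 580γ^2 + 64 = 0. So γ is a root of x^4 - 580x^2 + 64. This polynomial is irreducible over Q: it has no rational root (each ±√141 ± √149 is irrational), and any factorization into two quadratics over Q would force √(21009) ∈ Q (pairing opposite roots) or √141, √149 ∈ Q (other pairings), all impossible. Hence [Q(γ):Q] = 4 = [Q(√141, √149):Q], so Q(γ) = Q(√141, √149).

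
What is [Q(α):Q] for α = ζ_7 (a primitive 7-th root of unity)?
[Q(α):Q] = 6

The minimal polynomial of ζ_7 over Q is the 7-th cyclotomic polynomial Φ_7(x), which is irreducible over Q and has degree φ(7) = 6. Hence [Q(α):Q] = φ(7) = 6.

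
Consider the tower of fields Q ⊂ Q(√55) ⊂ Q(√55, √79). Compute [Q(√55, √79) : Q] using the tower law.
[Q(√55, √79) : Q] = 4

[Q(√55):Q] = 2 (min poly x^2 - 55, irreducible since 55 is squarefree > 1). For the top step, suppose √79 ∈ Q(√55), say √79 = c + d√55 with c, d ∈ Q. Squaring: 79 = c^2 + 55d^2 + 2cd√55. Since √55 ∉ Q this forces 2cd = 0. If d = 0 then √79 = c ∈ Q, contradicting 79 squarefree > 1. If c = 0 then 79 = 55d^2, so 55·79 = (55d)^2 is a perfect square in Q — but 55·79 = 4345 is not a perfect square (since 55 and 79 are distinct squarefree integers). Contradiction. Hence √79 ∉ Q(√55), so x^2 - 79 stays irreducible over Q(√55) and [Q(√55, √79) : Q(√55)] = 2. By the tower law, [Q(√55, √79) : Q] = 2 · 2 = 4.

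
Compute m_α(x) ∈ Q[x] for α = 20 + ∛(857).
m_α(x) = x^3 - 60x^2 + 1200x - 8857

Set β = α - 20 = ∛(857), so β^3 = 857. Then (α - 20)^3 - 857 = 0, i.e. α is a root of g(x) = (x - 20)^3 - 857 = x^3 - 60x^2 + 1200x - 8857. Since g(x) = h(x - 20) where h(x) = x^3 - 857, and h is irreducible over Q (because 857 is not a perfect cube, so h has no rational root, and a monic cubic with no rational root is irreducible), g is also irreducible (irreducibility is preserved under the substitution x → x - 20). Hence m_α(x) = x^3 - 60x^2 + 1200x - 8857.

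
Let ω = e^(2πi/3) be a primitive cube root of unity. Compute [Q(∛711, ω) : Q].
[Q(∛711, ω) : Q] = 6

[Q(∛711):Q] = 3 (min poly x^3 - 711, irreducible since 711 is not a perfect cube). [Q(ω):Q] = 2 (min poly x^2 + x + 1). Since Q(∛711) ⊂ R and ω ∉ R, we have ω ∉ Q(∛711), so x^2 + x + 1 remains irreducible over Q(∛711) and [Q(∛711, ω) : Q(∛711)] = 2. By the tower law, [Q(∛711, ω) : Q] = 3 · 2 = 6. (In fact Q(∛711, ω) is the splitting field of x^3 - 711 over Q.)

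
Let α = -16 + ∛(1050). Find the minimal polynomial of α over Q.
m_α(x) = x^3 + 48x^2 + 768x + 3046

Set β = α + 16 = ∛(1050), so β^3 = 1050. Then (α + 16)^3 - 1050 = 0, i.e. α is a root of g(x) = (x + 16)^3 - 1050 = x^3 + 48x^2 + 768x + 3046. Since g(x) = h(x + 16) where h(x) = x^3 - 1050, and h is irreducible over Q (because 1050 is not a perfect cube, so h has no rational root, and a monic cubic with no rational root is irreducible), g is also irreducible (irreducibility is preserved under the substitution x → x + 16). Hence m_α(x) = x^3 + 48x^2 + 768x + 3046.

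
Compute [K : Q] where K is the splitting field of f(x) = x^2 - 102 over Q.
[K : Q] = 2

f(x) = x^2 - 102 factors as (x - √102)(x + √102). The splitting field is K = Q(√102). Since 102 is squarefree and > 1, it is not a perfect square, so x^2 - 102 is irreducible over Q and [Q(√102) : Q] = 2. Hence [K : Q] = 2.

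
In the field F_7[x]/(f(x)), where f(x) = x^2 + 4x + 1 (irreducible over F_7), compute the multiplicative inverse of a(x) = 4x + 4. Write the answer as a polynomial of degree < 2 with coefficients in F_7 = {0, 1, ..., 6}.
a(x)^(-1) ≡ x + 3 (mod f(x))

Since f is irreducible over F_7, F_7[x]/(f) is a field and a(x) ≠ 0 has an inverse. Apply the extended Euclidean algorithm to f(x) and a(x) in F_7[x]: f(x) = (2x + 6)·a(x) + (5). The last nonzero remainder is the constant 5 = gcd(f, a) in F_7. Back-substituting through the division chain expresses 5 = s(x)·a(x) + t(x)·f(x) with s(x) ≡ 5x + 1 (mod f), so (5x + 1)·a(x) ≡ 5 (mod f). Multiplying by 5^(-1) ≡ 3 in F_7 gives a(x)^(-1) ≡ 3·(5x + 1) ≡ x + 3 (mod f). Check: (4x + 4)·(x + 3) = 4x^2 + 2x + 5 ≡ 1 (mod x^2 + 4x + 1).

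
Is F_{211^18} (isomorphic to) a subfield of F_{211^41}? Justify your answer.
No: F_{211^18} is not a subfield of F_{211^41}

F_{p^m} embeds in F_{p^n} iff m | n. Here 18 ∤ 41 (since 41 = 2·18 + 5 with remainder 5 ≠ 0), so F_{211^18} is not a subfield of F_{211^41}. Equivalently: if it were, the tower law would give 18 = [F_{211^18}:F_211] dividing [F_{211^41}:F_211] = 41, contradiction.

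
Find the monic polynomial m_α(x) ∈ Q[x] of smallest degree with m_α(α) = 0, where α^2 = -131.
m_α(x) = x^2 + 131

α satisfies α^2 + 131 = 0, so x^2 + 131 annihilates α. Since d = -131 is squarefree and ≠ 1, it is not a perfect square in Q, so x^2 + 131 has no rational root and is therefore irreducible over Q (a degree-2 polynomial over a field is irreducible iff it has no root). Hence m_α(x) = x^2 + 131.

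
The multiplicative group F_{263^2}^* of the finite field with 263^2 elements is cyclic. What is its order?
|F_{263^2}^*| = 69168

F_{263^2} has 263^2 = 69169 elements; its multiplicative group consists of all nonzero elements, so |F_{263^2}^*| = 69169 - 1 = 69168. (It is cyclic since any finite subgroup of the multiplicative group of a field is cyclic.)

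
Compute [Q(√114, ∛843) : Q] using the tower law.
[Q(√114, ∛843) : Q] = 6

Let L = Q(√114, ∛843). Since Q(√114) ⊂ L and [Q(√114):Q] = 2, the tower law gives 2 | [L:Q]. Likewise Q(∛843) ⊂ L with [Q(∛843):Q] = 3 (because 843 is not a perfect cube), so 3 | [L:Q]. As gcd(2,3) = 1, [L:Q] is divisible by 6. Conversely L is generated over Q by √114 and ∛843, so [L:Q] ≤ 2·3 = 6. Therefore [Q(√114, ∛843) : Q] = 6.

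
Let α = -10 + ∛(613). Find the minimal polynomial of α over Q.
m_α(x) = x^3 + 30x^2 + 300x + 387

Set β = α + 10 = ∛(613), so β^3 = 613. Then (α + 10)^3 - 613 = 0, i.e. α is a root of g(x) = (x + 10)^3 - 613 = x^3 + 30x^2 + 300x + 387. Since g(x) = h(x + 10) where h(x) = x^3 - 613, and h is irreducible over Q (because 613 is not a perfect cube, so h has no rational root, and a monic cubic with no rational root is irreducible), g is also irreducible (irreducibility is preserved under the substitution x → x + 10). Hence m_α(x) = x^3 + 30x^2 + 300x + 387.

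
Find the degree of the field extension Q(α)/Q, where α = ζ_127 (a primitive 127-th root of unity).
[Q(α):Q] = 126

The minimal polynomial of ζ_127 over Q is the 127-th cyclotomic polynomial Φ_127(x), which is irreducible over Q and has degree φ(127) = 126. Hence [Q(α):Q] = φ(127) = 126.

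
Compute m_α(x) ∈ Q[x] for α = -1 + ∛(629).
m_α(x) = x^3 + 3x^2 + 3x - 628

Set β = α + 1 = ∛(629), so β^3 = 629. Then (α + 1)^3 - 629 = 0, i.e. α is a root of g(x) = (x + 1)^3 - 629 = x^3 + 3x^2 + 3x - 628. Since g(x) = h(x + 1) where h(x) = x^3 - 629, and h is irreducible over Q (because 629 is not a perfect cube, so h has no rational root, and a monic cubic with no rational root is irreducible), g is also irreducible (irreducibility is preserved under the substitution x → x + 1). Hence m_α(x) = x^3 + 3x^2 + 3x - 628.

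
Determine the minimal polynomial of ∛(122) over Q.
m_α(x) = x^3 - 122

α satisfies α^3 = 122, so x^3 - 122 annihilates α. By the rational root test, a rational root p/q (in lowest terms) of x^3 - 122 would satisfy p^3 = 122 q^3, forcing q = 1 and p^3 = 122; but 122 is not a perfect cube, contradiction. A monic cubic over Q with no rational root is irreducible (any nontrivial factorization would include a linear factor). Hence x^3 - 122 is the minimal polynomial of α, and in particular [Q(α):Q] = 3.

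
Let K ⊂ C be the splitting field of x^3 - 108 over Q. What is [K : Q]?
[K : Q] = 6

The roots of x^3 - 108 are ∛108, ω∛108, ω^2∛108 where ω = e^(2πi/3) is a primitive cube root of unity, so K = Q(∛108, ω). Now [Q(∛108):Q] = 3 (since 108 is not a perfect cube, x^3 - 108 is irreducible) and [Q(ω):Q] = 2. Both 2 and 3 divide [K:Q], and [K:Q] ≤ 3·2 = 6, so [K:Q] = 6. (Equivalently: Q(∛108) ⊂ R but ω ∉ R, so [K : Q(∛108)] = 2.)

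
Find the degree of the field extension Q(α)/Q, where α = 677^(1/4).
[Q(α):Q] = 4

α is a root of x^4 - 677. By Eisenstein's criterion at the prime p = 677 (which divides the constant term 677 but p^2 = 458329 does not, since 677 is squarefree), x^4 - 677 is irreducible over Q. Hence [Q(α):Q] = 4.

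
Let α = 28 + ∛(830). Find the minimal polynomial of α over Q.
m_α(x) = x^3 - 84x^2 + 2352x - 22782

Set β = α - 28 = ∛(830), so β^3 = 830. Then (α - 28)^3 - 830 = 0, i.e. α is a root of g(x) = (x - 28)^3 - 830 = x^3 - 84x^2 + 2352x - 22782. Since g(x) = h(x - 28) where h(x) = x^3 - 830, and h is irreducible over Q (because 830 is not a perfect cube, so h has no rational root, and a monic cubic with no rational root is irreducible), g is also irreducible (irreducibility is preserved under the substitution x → x - 28). Hence m_α(x) = x^3 - 84x^2 + 2352x - 22782.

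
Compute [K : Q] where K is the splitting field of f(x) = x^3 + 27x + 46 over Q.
[K : Q] = 6

By the rational root test, any rational root of the monic integer polynomial f(x) = x^3 + 27x + 46 must be an integer dividing the constant term 46, i.e. one of ±{1, 2, 23, 46}. Evaluating: f(1) = 74, f(-1) = 18, f(2) = 108, f(-2) = -16, f(23) = 12834, f(-23) = -12742, f(46) = 98624, f(-46) = -98532; none is 0, so f has no rational root and is therefore irreducible over Q (a cubic with no linear factor over a field is irreducible). For an irreducible cubic, the Galois group is A_3 or S_3 according as the discriminant disc(f) = -4a^3 - 27b^2 = -4·(27)^3 - 27·(46)^2 = -135864 is or is not a square in Q. Here disc(f) = -135864 is not a perfect square in Q, so the Galois group of f over Q is not contained in A_3 and must be all of S_3. The splitting field has degree |S_3| = 6 over Q, so [K : Q] = 6.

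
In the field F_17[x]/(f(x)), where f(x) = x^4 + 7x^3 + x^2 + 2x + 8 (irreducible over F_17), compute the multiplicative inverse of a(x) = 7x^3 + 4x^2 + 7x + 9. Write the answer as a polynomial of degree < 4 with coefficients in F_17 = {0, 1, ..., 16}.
a(x)^(-1) ≡ 5x^3 + 13x^2 + 10x + 13 (mod f(x))

Since f is irreducible over F_17, F_17[x]/(f) is a field and a(x) ≠ 0 has an inverse. Apply the extended Euclidean algorithm to f(x) and a(x) in F_17[x]: f(x) = (5x + 3)·a(x) + (5x^2 + 4x + 15);  a(x) = (15x + 16)·(5x^2 + 4x + 15) + (7x + 7);  (5x^2 + 4x + 15) = (8x + 12)·(7x + 7) + (16). The last nonzero remainder is the constant 16 = gcd(f, a) in F_17. Back-substituting through the division chain expresses 16 = s(x)·a(x) + t(x)·f(x) with s(x) ≡ 12x^3 + 4x^2 + 7x + 4 (mod f), so (12x^3 + 4x^2 + 7x + 4)·a(x) ≡ 16 (mod f). Multiplying by 16^(-1) ≡ 16 in F_17 gives a(x)^(-1) ≡ 16·(12x^3 + 4x^2 + 7x + 4) ≡ 5x^3 + 13x^2 + 10x + 13 (mod f). Check: (7x^3 + 4x^2 + 7x + 9)·(5x^3 + 13x^2 + 10x + 13) = x^6 + 9x^5 + 4x^4 + 12x^3 + x^2 + 11x + 15 ≡ 1 (mod x^4 + 7x^3 + x^2 + 2x + 8).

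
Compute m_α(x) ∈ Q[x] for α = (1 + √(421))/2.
m_α(x) = x^2 - x - 105

From 2α - 1 = √(421), squaring gives (2α - 1)^2 = 421, i.e. 4α^2 - 4α + 1 = 421, so α^2 - α + (1 - 421)/4 = 0. Since 421 ≡ 1 (mod 4), (1 - 421)/4 = -105 ∈ Z. The polynomial x^2 - x - 105 has discriminant 1 - 4·(-105) = 421, which is not a perfect square in Q (d = 421 is squarefree and ≠ 1), so x^2 - x - 105 is irreducible over Q. It is the minimal polynomial of α.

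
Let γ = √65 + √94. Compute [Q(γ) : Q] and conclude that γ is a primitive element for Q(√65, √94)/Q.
[Q(γ) : Q] = 4 (equivalently, Q(γ) = Q(√65, √94))

Obviously Q(γ) ⊆ Q(√65, √94), and [Q(√65, √94):Q] = 4 (since 65, 94 are distinct squarefree integers > 1 with 6110 not a perfect square). To show equality we compute the minimal polynomial of γ. From γ = √65 + √94: γ^2 = 65 + 2√(6110) + 94 = 159 + 2√(6110), so γ^2 - 159 = 2√(6110); squaring, (γ^2 - 159)^2 = 4·6110, i.e. γ^4 - 318γ^2 + 25281 - 24440 = 0, i.e. γ^4 - 318γ^2 + 841 = 0. So γ is a root of x^4 - 318x^2 + 841. This polynomial is irreducible over Q: it has no rational root (each ±√65 ± √94 is irrational), and any factorization into two quadratics over Q would force √(6110) ∈ Q (pairing opposite roots) or √65, √94 ∈ Q (other pairings), all impossible. Hence [Q(γ):Q] = 4 = [Q(√65, √94):Q], so Q(γ) = Q(√65, √94).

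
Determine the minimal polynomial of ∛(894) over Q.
m_α(x) = x^3 - 894

α satisfies α^3 = 894, so x^3 - 894 annihilates α. By the rational root test, a rational root p/q (in lowest terms) of x^3 - 894 would satisfy p^3 = 894 q^3, forcing q = 1 and p^3 = 894; but 894 is not a perfect cube, contradiction. A monic cubic over Q with no rational root is irreducible (any nontrivial factorization would include a linear factor). Hence x^3 - 894 is the minimal polynomial of α, and in particular [Q(α):Q] = 3.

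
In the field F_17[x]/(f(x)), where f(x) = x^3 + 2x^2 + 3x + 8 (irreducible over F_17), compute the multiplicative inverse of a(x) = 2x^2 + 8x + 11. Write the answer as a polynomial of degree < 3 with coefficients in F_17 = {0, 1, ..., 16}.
a(x)^(-1) ≡ 7x^2 + 13x + 10 (mod f(x))

Since f is irreducible over F_17, F_17[x]/(f) is a field and a(x) ≠ 0 has an inverse. Apply the extended Euclidean algorithm to f(x) and a(x) in F_17[x]: f(x) = (9x + 16)·a(x) + (14x + 2);  a(x) = (5x + 12)·(14x + 2) + (4). The last nonzero remainder is the constant 4 = gcd(f, a) in F_17. Back-substituting through the division chain expresses 4 = s(x)·a(x) + t(x)·f(x) with s(x) ≡ 11x^2 + x + 6 (mod f), so (11x^2 + x + 6)·a(x) ≡ 4 (mod f). Multiplying by 4^(-1) ≡ 13 in F_17 gives a(x)^(-1) ≡ 13·(11x^2 + x + 6) ≡ 7x^2 + 13x + 10 (mod f). Check: (2x^2 + 8x + 11)·(7x^2 + 13x + 10) = 14x^4 + 14x^3 + 14x^2 + 2x + 8 ≡ 1 (mod x^3 + 2x^2 + 3x + 8).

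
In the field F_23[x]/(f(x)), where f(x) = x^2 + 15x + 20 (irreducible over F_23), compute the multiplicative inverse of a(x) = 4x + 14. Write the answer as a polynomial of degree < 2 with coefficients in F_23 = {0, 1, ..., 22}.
a(x)^(-1) ≡ 2x (mod f(x))

Since f is irreducible over F_23, F_23[x]/(f) is a field and a(x) ≠ 0 has an inverse. Apply the extended Euclidean algorithm to f(x) and a(x) in F_23[x]: f(x) = (6x)·a(x) + (20). The last nonzero remainder is the constant 20 = gcd(f, a) in F_23. Back-substituting through the division chain expresses 20 = s(x)·a(x) + t(x)·f(x) with s(x) ≡ 17x (mod f), so (17x)·a(x) ≡ 20 (mod f). Multiplying by 20^(-1) ≡ 15 in F_23 gives a(x)^(-1) ≡ 15·(17x) ≡ 2x (mod f). Check: (4x + 14)·(2x) = 8x^2 + 5x ≡ 1 (mod x^2 + 15x + 20).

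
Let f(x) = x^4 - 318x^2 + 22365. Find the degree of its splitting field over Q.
[K : Q] = 4

Solving the quadratic in x^2: x^2 = (318 ± √(318^2 - 4·22365))/2 = (318 ± √11664)/2 = (318 ± 108)/2, giving x^2 = 213 or x^2 = 105. So f(x) = (x^2 - 213)(x^2 - 105) and the roots of f are ±√213, ±√105. Hence the splitting field is K = Q(√213, √105). Since 213 and 105 are distinct squarefree integers > 1, their product 22365 is not a perfect square, so √105 ∉ Q(√213). By the tower law [K:Q] = [Q(√213,√105):Q(√213)] · [Q(√213):Q] = 2 · 2 = 4.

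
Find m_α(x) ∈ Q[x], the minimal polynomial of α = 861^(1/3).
m_α(x) = x^3 - 861

α satisfies α^3 = 861, so x^3 - 861 annihilates α. By the rational root test, a rational root p/q (in lowest terms) of x^3 - 861 would satisfy p^3 = 861 q^3, forcing q = 1 and p^3 = 861; but 861 is not a perfect cube, contradiction. A monic cubic over Q with no rational root is irreducible (any nontrivial factorization would include a linear factor). Hence x^3 - 861 is the minimal polynomial of α, and in particular [Q(α):Q] = 3.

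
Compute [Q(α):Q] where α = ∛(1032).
[Q(α):Q] = 3

The minimal polynomial of α is x^3 - 1032, irreducible over Q since 1032 is not a perfect cube (so x^3 - 1032 has no rational root). Hence [Q(α):Q] = deg(m_α) = 3.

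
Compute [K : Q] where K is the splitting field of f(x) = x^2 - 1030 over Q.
[K : Q] = 2

f(x) = x^2 - 1030 factors as (x - √1030)(x + √1030). The splitting field is K = Q(√1030). Since 1030 is squarefree and > 1, it is not a perfect square, so x^2 - 1030 is irreducible over Q and [Q(√1030) : Q] = 2. Hence [K : Q] = 2.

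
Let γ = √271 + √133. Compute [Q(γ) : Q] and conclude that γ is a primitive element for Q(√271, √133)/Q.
[Q(γ) : Q] = 4 (equivalently, Q(γ) = Q(√271, √133))

Obviously Q(γ) ⊆ Q(√271, √133), and [Q(√271, √133):Q] = 4 (since 271, 133 are distinct squarefree integers > 1 with 36043 not a perfect square). To show equality we compute the minimal polynomial of γ. From γ = √271 + √133: γ^2 = 271 + 2√(36043) + 133 = 404 + 2√(36043), so γ^2 - 404 = 2√(36043); squaring, (γ^2 - 404)^2 = 4·36043, i.e. γ^4 - 808γ^2 + 163216 - 144172 = 0, i.e. γ^4 - 808γ^2 + 19044 = 0. So γ is a root of x^4 - 808x^2 + 19044. This polynomial is irreducible over Q: it has no rational root (each ±√271 ± √133 is irrational), and any factorization into two quadratics over Q would force √(36043) ∈ Q (pairing opposite roots) or √271, √133 ∈ Q (other pairings), all impossible. Hence [Q(γ):Q] = 4 = [Q(√271, √133):Q], so Q(γ) = Q(√271, √133).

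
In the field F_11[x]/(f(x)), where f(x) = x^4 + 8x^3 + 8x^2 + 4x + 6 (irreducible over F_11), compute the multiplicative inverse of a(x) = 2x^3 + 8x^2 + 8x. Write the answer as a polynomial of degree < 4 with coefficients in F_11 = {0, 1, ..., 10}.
a(x)^(-1) ≡ 3x^3 + 10x^2 + 10x + 7 (mod f(x))

Since f is irreducible over F_11, F_11[x]/(f) is a field and a(x) ≠ 0 has an inverse. Apply the extended Euclidean algorithm to f(x) and a(x) in F_11[x]: f(x) = (6x + 2)·a(x) + (10x^2 + 10x + 6);  a(x) = (9x + 5)·(10x^2 + 10x + 6) + (3x + 3);  (10x^2 + 10x + 6) = (7x)·(3x + 3) + (6). The last nonzero remainder is the constant 6 = gcd(f, a) in F_11. Back-substituting through the division chain expresses 6 = s(x)·a(x) + t(x)·f(x) with s(x) ≡ 7x^3 + 5x^2 + 5x + 9 (mod f), so (7x^3 + 5x^2 + 5x + 9)·a(x) ≡ 6 (mod f). Multiplying by 6^(-1) ≡ 2 in F_11 gives a(x)^(-1) ≡ 2·(7x^3 + 5x^2 + 5x + 9) ≡ 3x^3 + 10x^2 + 10x + 7 (mod f). Check: (2x^3 + 8x^2 + 8x)·(3x^3 + 10x^2 + 10x + 7) = 6x^6 + 3x^4 + 9x^3 + 4x^2 + x ≡ 1 (mod x^4 + 8x^3 + 8x^2 + 4x + 6).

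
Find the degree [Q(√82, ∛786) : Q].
[Q(√82, ∛786) : Q] = 6

Let L = Q(√82, ∛786). Since Q(√82) ⊂ L and [Q(√82):Q] = 2, the tower law gives 2 | [L:Q]. Likewise Q(∛786) ⊂ L with [Q(∛786):Q] = 3 (because 786 is not a perfect cube), so 3 | [L:Q]. As gcd(2,3) = 1, [L:Q] is divisible by 6. Conversely L is generated over Q by √82 and ∛786, so [L:Q] ≤ 2·3 = 6. Therefore [Q(√82, ∛786) : Q] = 6.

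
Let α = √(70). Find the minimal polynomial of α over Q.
m_α(x) = x^2 - 70

α satisfies α^2 - 70 = 0, so x^2 - 70 annihilates α. Since d = 70 is squarefree and ≠ 1, it is not a perfect square in Q, so x^2 - 70 has no rational root and is therefore irreducible over Q (a degree-2 polynomial over a field is irreducible iff it has no root). Hence m_α(x) = x^2 - 70.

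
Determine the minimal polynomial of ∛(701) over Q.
m_α(x) = x^3 - 701

α satisfies α^3 = 701, so x^3 - 701 annihilates α. By the rational root test, a rational root p/q (in lowest terms) of x^3 - 701 would satisfy p^3 = 701 q^3, forcing q = 1 and p^3 = 701; but 701 is not a perfect cube, contradiction. A monic cubic over Q with no rational root is irreducible (any nontrivial factorization would include a linear factor). Hence x^3 - 701 is the minimal polynomial of α, and in particular [Q(α):Q] = 3.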